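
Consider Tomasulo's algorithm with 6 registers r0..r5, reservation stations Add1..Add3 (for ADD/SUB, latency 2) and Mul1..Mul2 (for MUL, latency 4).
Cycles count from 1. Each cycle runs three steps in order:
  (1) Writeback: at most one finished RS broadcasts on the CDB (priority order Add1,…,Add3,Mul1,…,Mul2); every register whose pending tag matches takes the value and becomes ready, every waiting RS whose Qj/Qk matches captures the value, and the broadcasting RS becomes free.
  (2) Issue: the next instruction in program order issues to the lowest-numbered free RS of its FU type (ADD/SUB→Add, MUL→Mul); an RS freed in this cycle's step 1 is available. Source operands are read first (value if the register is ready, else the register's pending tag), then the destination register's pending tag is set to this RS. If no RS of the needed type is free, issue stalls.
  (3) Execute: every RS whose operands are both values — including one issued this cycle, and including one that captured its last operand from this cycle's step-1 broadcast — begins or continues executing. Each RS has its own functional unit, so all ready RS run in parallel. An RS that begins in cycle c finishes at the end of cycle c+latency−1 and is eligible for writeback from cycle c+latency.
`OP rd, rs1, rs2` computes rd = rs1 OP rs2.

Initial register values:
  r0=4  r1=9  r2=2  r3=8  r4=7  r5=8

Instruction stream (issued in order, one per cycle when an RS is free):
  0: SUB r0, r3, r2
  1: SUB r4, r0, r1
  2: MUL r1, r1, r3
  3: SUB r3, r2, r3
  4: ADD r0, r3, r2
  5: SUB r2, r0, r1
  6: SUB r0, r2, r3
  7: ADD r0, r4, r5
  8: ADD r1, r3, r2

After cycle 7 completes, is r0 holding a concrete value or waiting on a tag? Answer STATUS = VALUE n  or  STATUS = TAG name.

  c1: issue SUB r0<-Add1  regs: r0:Add1,r1:9,r2:2,r3:8,r4:7,r5:8
  c2: issue SUB r4<-Add2  regs: r0:Add1,r1:9,r2:2,r3:8,r4:Add2,r5:8
  c3: CDB Add1=6; issue MUL r1<-Mul1  regs: r0:6,r1:Mul1,r2:2,r3:8,r4:Add2,r5:8
  c4: issue SUB r3<-Add1  regs: r0:6,r1:Mul1,r2:2,r3:Add1,r4:Add2,r5:8
  c5: CDB Add2=-3; issue ADD r0<-Add2  regs: r0:Add2,r1:Mul1,r2:2,r3:Add1,r4:-3,r5:8
  c6: CDB Add1=-6; issue SUB r2<-Add1  regs: r0:Add2,r1:Mul1,r2:Add1,r3:-6,r4:-3,r5:8
  c7: CDB Mul1=72; issue SUB r0<-Add3  regs: r0:Add3,r1:72,r2:Add1,r3:-6,r4:-3,r5:8

STATUS = TAG Add3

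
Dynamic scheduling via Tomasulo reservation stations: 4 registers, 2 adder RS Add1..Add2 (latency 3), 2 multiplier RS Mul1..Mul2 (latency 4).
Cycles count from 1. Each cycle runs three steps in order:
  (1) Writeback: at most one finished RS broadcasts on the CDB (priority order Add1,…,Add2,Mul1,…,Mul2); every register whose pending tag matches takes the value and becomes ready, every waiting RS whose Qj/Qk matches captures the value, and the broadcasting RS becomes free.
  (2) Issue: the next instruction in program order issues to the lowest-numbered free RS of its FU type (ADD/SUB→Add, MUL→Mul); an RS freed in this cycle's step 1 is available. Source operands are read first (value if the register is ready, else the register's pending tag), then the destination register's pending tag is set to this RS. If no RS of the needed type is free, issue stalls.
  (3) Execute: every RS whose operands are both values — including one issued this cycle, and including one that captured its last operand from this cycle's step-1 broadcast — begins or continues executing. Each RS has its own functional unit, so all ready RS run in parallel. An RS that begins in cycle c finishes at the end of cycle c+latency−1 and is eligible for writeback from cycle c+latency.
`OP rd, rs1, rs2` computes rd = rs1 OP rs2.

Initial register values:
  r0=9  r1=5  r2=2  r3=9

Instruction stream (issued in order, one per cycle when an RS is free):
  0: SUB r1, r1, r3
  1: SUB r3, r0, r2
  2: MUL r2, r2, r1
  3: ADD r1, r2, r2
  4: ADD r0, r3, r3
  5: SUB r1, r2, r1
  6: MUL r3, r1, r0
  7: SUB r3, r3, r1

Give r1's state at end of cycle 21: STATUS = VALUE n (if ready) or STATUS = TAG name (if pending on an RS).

c1: issue SUB r1<-Add1 | r0:9,r1:Add1,r2:2,r3:9
c2: issue SUB r3<-Add2 | r0:9,r1:Add1,r2:2,r3:Add2
c3: issue MUL r2<-Mul1 | r0:9,r1:Add1,r2:Mul1,r3:Add2
c4: CDB Add1=-4; issue ADD r1<-Add1 | r0:9,r1:Add1,r2:Mul1,r3:Add2
c5: CDB Add2=7; issue ADD r0<-Add2 | r0:Add2,r1:Add1,r2:Mul1,r3:7
c6: stall | r0:Add2,r1:Add1,r2:Mul1,r3:7
c7: stall | r0:Add2,r1:Add1,r2:Mul1,r3:7
c8: CDB Add2=14; issue SUB r1<-Add2 | r0:14,r1:Add2,r2:Mul1,r3:7
c9: CDB Mul1=-8; issue MUL r3<-Mul1 | r0:14,r1:Add2,r2:-8,r3:Mul1
c10: stall | r0:14,r1:Add2,r2:-8,r3:Mul1
c11: stall | r0:14,r1:Add2,r2:-8,r3:Mul1
c12: CDB Add1=-16; issue SUB r3<-Add1 | r0:14,r1:Add2,r2:-8,r3:Add1
c13: - | r0:14,r1:Add2,r2:-8,r3:Add1
c14: - | r0:14,r1:Add2,r2:-8,r3:Add1
c15: CDB Add2=8 | r0:14,r1:8,r2:-8,r3:Add1
c16: - | r0:14,r1:8,r2:-8,r3:Add1
c17: - | r0:14,r1:8,r2:-8,r3:Add1
c18: - | r0:14,r1:8,r2:-8,r3:Add1
c19: CDB Mul1=112 | r0:14,r1:8,r2:-8,r3:Add1
c20: - | r0:14,r1:8,r2:-8,r3:Add1
c21: - | r0:14,r1:8,r2:-8,r3:Add1

STATUS = VALUE 8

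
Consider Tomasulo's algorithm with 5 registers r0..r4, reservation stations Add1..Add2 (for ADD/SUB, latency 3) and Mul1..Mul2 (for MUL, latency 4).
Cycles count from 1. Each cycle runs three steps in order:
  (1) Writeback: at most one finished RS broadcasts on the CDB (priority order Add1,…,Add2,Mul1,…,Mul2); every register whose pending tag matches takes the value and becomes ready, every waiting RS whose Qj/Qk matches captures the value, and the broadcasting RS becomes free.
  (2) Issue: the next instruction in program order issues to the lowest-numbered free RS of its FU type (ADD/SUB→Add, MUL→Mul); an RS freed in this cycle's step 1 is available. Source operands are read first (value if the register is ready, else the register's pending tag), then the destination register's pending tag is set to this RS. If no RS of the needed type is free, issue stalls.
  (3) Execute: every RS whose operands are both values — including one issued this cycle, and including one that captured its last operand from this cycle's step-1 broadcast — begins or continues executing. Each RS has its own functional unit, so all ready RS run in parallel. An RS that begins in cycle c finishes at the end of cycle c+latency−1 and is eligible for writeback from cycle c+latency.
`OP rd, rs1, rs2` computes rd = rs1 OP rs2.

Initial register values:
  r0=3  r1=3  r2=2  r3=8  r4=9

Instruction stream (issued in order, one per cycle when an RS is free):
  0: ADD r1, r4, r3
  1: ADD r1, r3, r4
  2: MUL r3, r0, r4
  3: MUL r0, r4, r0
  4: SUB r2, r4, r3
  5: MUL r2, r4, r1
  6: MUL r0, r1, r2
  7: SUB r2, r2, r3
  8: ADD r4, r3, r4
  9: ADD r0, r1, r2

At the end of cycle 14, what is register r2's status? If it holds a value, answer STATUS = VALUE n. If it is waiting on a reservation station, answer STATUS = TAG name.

c1: issue ADD r1<-Add1 | r0:3,r1:Add1,r2:2,r3:8,r4:9
c2: issue ADD r1<-Add2 | r0:3,r1:Add2,r2:2,r3:8,r4:9
c3: issue MUL r3<-Mul1 | r0:3,r1:Add2,r2:2,r3:Mul1,r4:9
c4: CDB Add1=17; issue MUL r0<-Mul2 | r0:Mul2,r1:Add2,r2:2,r3:Mul1,r4:9
c5: CDB Add2=17; issue SUB r2<-Add1 | r0:Mul2,r1:17,r2:Add1,r3:Mul1,r4:9
c6: stall | r0:Mul2,r1:17,r2:Add1,r3:Mul1,r4:9
c7: CDB Mul1=27; issue MUL r2<-Mul1 | r0:Mul2,r1:17,r2:Mul1,r3:27,r4:9
c8: CDB Mul2=27; issue MUL r0<-Mul2 | r0:Mul2,r1:17,r2:Mul1,r3:27,r4:9
c9: issue SUB r2<-Add2 | r0:Mul2,r1:17,r2:Add2,r3:27,r4:9
c10: CDB Add1=-18; issue ADD r4<-Add1 | r0:Mul2,r1:17,r2:Add2,r3:27,r4:Add1
c11: CDB Mul1=153; stall | r0:Mul2,r1:17,r2:Add2,r3:27,r4:Add1
c12: stall | r0:Mul2,r1:17,r2:Add2,r3:27,r4:Add1
c13: CDB Add1=36; issue ADD r0<-Add1 | r0:Add1,r1:17,r2:Add2,r3:27,r4:36
c14: CDB Add2=126 | r0:Add1,r1:17,r2:126,r3:27,r4:36

STATUS = VALUE 126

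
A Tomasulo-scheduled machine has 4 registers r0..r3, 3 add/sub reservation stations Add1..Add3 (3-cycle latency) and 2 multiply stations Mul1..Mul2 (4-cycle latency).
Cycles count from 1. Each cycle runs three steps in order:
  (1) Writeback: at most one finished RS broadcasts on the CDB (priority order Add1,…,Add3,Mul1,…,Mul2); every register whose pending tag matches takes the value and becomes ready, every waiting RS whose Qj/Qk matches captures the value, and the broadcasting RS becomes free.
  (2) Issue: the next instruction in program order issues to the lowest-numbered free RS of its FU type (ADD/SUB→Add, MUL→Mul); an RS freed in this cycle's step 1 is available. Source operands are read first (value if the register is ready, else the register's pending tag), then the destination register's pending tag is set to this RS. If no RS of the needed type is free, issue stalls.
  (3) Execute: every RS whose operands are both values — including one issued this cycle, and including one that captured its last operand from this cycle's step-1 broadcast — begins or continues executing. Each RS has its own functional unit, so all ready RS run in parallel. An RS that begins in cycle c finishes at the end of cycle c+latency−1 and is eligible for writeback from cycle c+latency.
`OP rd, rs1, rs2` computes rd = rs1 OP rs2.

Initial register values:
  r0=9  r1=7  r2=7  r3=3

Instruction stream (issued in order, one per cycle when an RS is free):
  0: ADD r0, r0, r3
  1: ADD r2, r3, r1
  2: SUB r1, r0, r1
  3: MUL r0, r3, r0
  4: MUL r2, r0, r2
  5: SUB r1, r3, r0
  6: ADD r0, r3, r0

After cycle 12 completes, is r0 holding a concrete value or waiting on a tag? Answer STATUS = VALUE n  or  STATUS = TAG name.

STATUS = VALUE 39

c1: issue ADD r0<-Add1 | r0:Add1,r1:7,r2:7,r3:3
c2: issue ADD r2<-Add2 | r0:Add1,r1:7,r2:Add2,r3:3
c3: issue SUB r1<-Add3 | r0:Add1,r1:Add3,r2:Add2,r3:3
c4: CDB Add1=12; issue MUL r0<-Mul1 | r0:Mul1,r1:Add3,r2:Add2,r3:3
c5: CDB Add2=10; issue MUL r2<-Mul2 | r0:Mul1,r1:Add3,r2:Mul2,r3:3
c6: issue SUB r1<-Add1 | r0:Mul1,r1:Add1,r2:Mul2,r3:3
c7: CDB Add3=5; issue ADD r0<-Add2 | r0:Add2,r1:Add1,r2:Mul2,r3:3
c8: CDB Mul1=36 | r0:Add2,r1:Add1,r2:Mul2,r3:3
c9: - | r0:Add2,r1:Add1,r2:Mul2,r3:3
c10: - | r0:Add2,r1:Add1,r2:Mul2,r3:3
c11: CDB Add1=-33 | r0:Add2,r1:-33,r2:Mul2,r3:3
c12: CDB Add2=39 | r0:39,r1:-33,r2:Mul2,r3:3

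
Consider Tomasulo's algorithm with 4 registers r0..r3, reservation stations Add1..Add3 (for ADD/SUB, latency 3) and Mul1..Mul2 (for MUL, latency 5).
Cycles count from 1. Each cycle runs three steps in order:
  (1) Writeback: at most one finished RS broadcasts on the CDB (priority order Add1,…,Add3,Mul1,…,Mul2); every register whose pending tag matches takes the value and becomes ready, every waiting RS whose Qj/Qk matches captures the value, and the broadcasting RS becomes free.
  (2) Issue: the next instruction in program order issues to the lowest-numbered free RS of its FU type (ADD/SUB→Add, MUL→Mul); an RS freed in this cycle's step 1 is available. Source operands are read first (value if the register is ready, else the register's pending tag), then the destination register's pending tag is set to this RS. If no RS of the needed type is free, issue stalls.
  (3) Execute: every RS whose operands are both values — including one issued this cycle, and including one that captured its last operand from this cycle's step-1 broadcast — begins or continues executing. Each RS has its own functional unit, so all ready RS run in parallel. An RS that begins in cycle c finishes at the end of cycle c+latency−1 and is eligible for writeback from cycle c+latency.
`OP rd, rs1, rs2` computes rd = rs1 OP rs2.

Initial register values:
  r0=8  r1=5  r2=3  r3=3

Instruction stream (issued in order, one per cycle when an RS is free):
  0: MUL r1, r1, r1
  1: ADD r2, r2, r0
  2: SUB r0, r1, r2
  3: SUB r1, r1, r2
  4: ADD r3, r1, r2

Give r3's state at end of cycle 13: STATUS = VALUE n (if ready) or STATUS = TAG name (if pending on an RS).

STATUS = VALUE 25

cycle 1: issue MUL r1<-Mul1 // r0:8,r1:Mul1,r2:3,r3:3
cycle 2: issue ADD r2<-Add1 // r0:8,r1:Mul1,r2:Add1,r3:3
cycle 3: issue SUB r0<-Add2 // r0:Add2,r1:Mul1,r2:Add1,r3:3
cycle 4: issue SUB r1<-Add3 // r0:Add2,r1:Add3,r2:Add1,r3:3
cycle 5: CDB Add1=11; issue ADD r3<-Add1 // r0:Add2,r1:Add3,r2:11,r3:Add1
cycle 6: CDB Mul1=25 // r0:Add2,r1:Add3,r2:11,r3:Add1
cycle 7: - // r0:Add2,r1:Add3,r2:11,r3:Add1
cycle 8: - // r0:Add2,r1:Add3,r2:11,r3:Add1
cycle 9: CDB Add2=14 // r0:14,r1:Add3,r2:11,r3:Add1
cycle 10: CDB Add3=14 // r0:14,r1:14,r2:11,r3:Add1
cycle 11: - // r0:14,r1:14,r2:11,r3:Add1
cycle 12: - // r0:14,r1:14,r2:11,r3:Add1
cycle 13: CDB Add1=25 // r0:14,r1:14,r2:11,r3:25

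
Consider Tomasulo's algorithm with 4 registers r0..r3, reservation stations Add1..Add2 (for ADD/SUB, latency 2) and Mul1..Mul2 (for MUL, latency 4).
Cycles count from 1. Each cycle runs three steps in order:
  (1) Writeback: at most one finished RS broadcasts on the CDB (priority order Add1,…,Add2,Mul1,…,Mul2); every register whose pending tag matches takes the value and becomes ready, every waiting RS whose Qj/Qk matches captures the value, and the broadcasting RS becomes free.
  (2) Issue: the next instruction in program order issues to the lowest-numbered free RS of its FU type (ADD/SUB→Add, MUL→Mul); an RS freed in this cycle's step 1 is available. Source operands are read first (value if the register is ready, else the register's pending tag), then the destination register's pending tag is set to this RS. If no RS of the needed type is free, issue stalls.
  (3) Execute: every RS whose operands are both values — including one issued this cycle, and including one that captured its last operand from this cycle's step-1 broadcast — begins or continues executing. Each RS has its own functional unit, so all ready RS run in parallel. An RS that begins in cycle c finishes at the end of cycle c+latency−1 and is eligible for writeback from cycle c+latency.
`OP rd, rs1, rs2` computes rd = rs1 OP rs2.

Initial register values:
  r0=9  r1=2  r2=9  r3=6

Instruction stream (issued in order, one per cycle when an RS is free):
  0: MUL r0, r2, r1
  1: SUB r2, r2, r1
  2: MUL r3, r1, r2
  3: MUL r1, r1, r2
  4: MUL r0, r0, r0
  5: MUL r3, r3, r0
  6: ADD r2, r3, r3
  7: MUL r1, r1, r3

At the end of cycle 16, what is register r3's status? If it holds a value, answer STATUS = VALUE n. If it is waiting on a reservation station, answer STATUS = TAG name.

STATUS = VALUE 4536

cycle 1: issue MUL r0<-Mul1 // r0:Mul1,r1:2,r2:9,r3:6
cycle 2: issue SUB r2<-Add1 // r0:Mul1,r1:2,r2:Add1,r3:6
cycle 3: issue MUL r3<-Mul2 // r0:Mul1,r1:2,r2:Add1,r3:Mul2
cycle 4: CDB Add1=7; stall // r0:Mul1,r1:2,r2:7,r3:Mul2
cycle 5: CDB Mul1=18; issue MUL r1<-Mul1 // r0:18,r1:Mul1,r2:7,r3:Mul2
cycle 6: stall // r0:18,r1:Mul1,r2:7,r3:Mul2
cycle 7: stall // r0:18,r1:Mul1,r2:7,r3:Mul2
cycle 8: CDB Mul2=14; issue MUL r0<-Mul2 // r0:Mul2,r1:Mul1,r2:7,r3:14
cycle 9: CDB Mul1=14; issue MUL r3<-Mul1 // r0:Mul2,r1:14,r2:7,r3:Mul1
cycle 10: issue ADD r2<-Add1 // r0:Mul2,r1:14,r2:Add1,r3:Mul1
cycle 11: stall // r0:Mul2,r1:14,r2:Add1,r3:Mul1
cycle 12: CDB Mul2=324; issue MUL r1<-Mul2 // r0:324,r1:Mul2,r2:Add1,r3:Mul1
cycle 13: - // r0:324,r1:Mul2,r2:Add1,r3:Mul1
cycle 14: - // r0:324,r1:Mul2,r2:Add1,r3:Mul1
cycle 15: - // r0:324,r1:Mul2,r2:Add1,r3:Mul1
cycle 16: CDB Mul1=4536 // r0:324,r1:Mul2,r2:Add1,r3:4536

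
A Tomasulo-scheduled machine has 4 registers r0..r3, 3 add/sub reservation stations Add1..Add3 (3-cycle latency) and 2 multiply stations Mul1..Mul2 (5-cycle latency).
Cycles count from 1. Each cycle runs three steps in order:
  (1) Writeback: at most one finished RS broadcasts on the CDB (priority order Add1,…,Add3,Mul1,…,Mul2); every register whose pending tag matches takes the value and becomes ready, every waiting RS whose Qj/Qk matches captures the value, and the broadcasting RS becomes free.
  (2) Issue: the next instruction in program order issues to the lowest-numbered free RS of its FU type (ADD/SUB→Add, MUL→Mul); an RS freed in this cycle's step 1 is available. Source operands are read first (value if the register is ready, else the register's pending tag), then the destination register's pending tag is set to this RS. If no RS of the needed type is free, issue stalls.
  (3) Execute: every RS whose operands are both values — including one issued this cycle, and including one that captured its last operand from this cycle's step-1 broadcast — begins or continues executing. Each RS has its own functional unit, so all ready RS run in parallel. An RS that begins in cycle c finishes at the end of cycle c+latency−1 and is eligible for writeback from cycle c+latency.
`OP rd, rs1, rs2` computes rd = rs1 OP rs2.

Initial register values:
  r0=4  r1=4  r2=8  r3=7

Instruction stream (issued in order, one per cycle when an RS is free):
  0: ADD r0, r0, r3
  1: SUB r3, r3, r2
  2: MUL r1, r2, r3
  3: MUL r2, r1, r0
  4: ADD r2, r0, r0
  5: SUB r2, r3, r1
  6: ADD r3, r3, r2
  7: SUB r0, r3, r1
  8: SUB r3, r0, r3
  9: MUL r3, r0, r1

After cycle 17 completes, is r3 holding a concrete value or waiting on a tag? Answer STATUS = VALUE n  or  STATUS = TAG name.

cycle 1: issue ADD r0<-Add1 // r0:Add1,r1:4,r2:8,r3:7
cycle 2: issue SUB r3<-Add2 // r0:Add1,r1:4,r2:8,r3:Add2
cycle 3: issue MUL r1<-Mul1 // r0:Add1,r1:Mul1,r2:8,r3:Add2
cycle 4: CDB Add1=11; issue MUL r2<-Mul2 // r0:11,r1:Mul1,r2:Mul2,r3:Add2
cycle 5: CDB Add2=-1; issue ADD r2<-Add1 // r0:11,r1:Mul1,r2:Add1,r3:-1
cycle 6: issue SUB r2<-Add2 // r0:11,r1:Mul1,r2:Add2,r3:-1
cycle 7: issue ADD r3<-Add3 // r0:11,r1:Mul1,r2:Add2,r3:Add3
cycle 8: CDB Add1=22; issue SUB r0<-Add1 // r0:Add1,r1:Mul1,r2:Add2,r3:Add3
cycle 9: stall // r0:Add1,r1:Mul1,r2:Add2,r3:Add3
cycle 10: CDB Mul1=-8; stall // r0:Add1,r1:-8,r2:Add2,r3:Add3
cycle 11: stall // r0:Add1,r1:-8,r2:Add2,r3:Add3
cycle 12: stall // r0:Add1,r1:-8,r2:Add2,r3:Add3
cycle 13: CDB Add2=7; issue SUB r3<-Add2 // r0:Add1,r1:-8,r2:7,r3:Add2
cycle 14: issue MUL r3<-Mul1 // r0:Add1,r1:-8,r2:7,r3:Mul1
cycle 15: CDB Mul2=-88 // r0:Add1,r1:-8,r2:7,r3:Mul1
cycle 16: CDB Add3=6 // r0:Add1,r1:-8,r2:7,r3:Mul1
cycle 17: - // r0:Add1,r1:-8,r2:7,r3:Mul1

STATUS = TAG Mul1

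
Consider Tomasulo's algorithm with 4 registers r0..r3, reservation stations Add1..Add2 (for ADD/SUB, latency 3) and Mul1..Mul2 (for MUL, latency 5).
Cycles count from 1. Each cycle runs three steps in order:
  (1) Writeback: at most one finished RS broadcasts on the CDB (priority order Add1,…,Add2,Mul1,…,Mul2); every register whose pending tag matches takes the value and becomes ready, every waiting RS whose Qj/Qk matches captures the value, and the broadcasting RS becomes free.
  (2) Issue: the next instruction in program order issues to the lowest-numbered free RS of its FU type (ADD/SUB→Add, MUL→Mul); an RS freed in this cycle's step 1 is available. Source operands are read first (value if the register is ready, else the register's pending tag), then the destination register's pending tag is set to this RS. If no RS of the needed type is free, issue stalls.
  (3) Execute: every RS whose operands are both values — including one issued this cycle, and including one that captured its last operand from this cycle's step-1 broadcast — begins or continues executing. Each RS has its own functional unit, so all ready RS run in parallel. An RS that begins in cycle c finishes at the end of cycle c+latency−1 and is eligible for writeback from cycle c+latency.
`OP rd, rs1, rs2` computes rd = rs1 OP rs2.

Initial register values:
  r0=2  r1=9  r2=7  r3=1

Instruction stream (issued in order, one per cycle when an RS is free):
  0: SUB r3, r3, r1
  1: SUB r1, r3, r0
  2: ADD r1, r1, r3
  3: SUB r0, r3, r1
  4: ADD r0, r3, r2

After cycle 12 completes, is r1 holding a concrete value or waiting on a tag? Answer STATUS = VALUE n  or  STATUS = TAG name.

cycle 1: issue SUB r3<-Add1 // r0:2,r1:9,r2:7,r3:Add1
cycle 2: issue SUB r1<-Add2 // r0:2,r1:Add2,r2:7,r3:Add1
cycle 3: stall // r0:2,r1:Add2,r2:7,r3:Add1
cycle 4: CDB Add1=-8; issue ADD r1<-Add1 // r0:2,r1:Add1,r2:7,r3:-8
cycle 5: stall // r0:2,r1:Add1,r2:7,r3:-8
cycle 6: stall // r0:2,r1:Add1,r2:7,r3:-8
cycle 7: CDB Add2=-10; issue SUB r0<-Add2 // r0:Add2,r1:Add1,r2:7,r3:-8
cycle 8: stall // r0:Add2,r1:Add1,r2:7,r3:-8
cycle 9: stall // r0:Add2,r1:Add1,r2:7,r3:-8
cycle 10: CDB Add1=-18; issue ADD r0<-Add1 // r0:Add1,r1:-18,r2:7,r3:-8
cycle 11: - // r0:Add1,r1:-18,r2:7,r3:-8
cycle 12: - // r0:Add1,r1:-18,r2:7,r3:-8

STATUS = VALUE -18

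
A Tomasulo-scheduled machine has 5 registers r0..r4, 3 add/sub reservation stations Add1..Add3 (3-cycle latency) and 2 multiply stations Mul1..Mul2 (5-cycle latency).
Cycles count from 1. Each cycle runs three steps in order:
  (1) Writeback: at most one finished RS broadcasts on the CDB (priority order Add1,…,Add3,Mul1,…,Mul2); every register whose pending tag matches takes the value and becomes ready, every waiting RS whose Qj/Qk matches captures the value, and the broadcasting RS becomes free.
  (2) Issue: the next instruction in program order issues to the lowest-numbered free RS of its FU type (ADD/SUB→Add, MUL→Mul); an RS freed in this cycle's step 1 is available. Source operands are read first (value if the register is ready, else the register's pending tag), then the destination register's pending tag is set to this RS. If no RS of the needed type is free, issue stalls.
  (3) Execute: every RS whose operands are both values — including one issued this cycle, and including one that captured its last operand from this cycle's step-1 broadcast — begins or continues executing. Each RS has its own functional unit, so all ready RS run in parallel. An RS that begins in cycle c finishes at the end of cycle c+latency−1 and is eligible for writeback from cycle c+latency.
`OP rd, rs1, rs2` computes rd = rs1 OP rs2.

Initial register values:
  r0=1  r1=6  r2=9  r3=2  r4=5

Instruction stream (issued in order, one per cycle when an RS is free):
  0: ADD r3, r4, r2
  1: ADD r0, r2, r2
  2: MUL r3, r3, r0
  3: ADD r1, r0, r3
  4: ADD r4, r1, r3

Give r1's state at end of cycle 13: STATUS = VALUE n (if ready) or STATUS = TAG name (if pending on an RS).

STATUS = VALUE 270

cycle 1: issue ADD r3<-Add1 // r0:1,r1:6,r2:9,r3:Add1,r4:5
cycle 2: issue ADD r0<-Add2 // r0:Add2,r1:6,r2:9,r3:Add1,r4:5
cycle 3: issue MUL r3<-Mul1 // r0:Add2,r1:6,r2:9,r3:Mul1,r4:5
cycle 4: CDB Add1=14; issue ADD r1<-Add1 // r0:Add2,r1:Add1,r2:9,r3:Mul1,r4:5
cycle 5: CDB Add2=18; issue ADD r4<-Add2 // r0:18,r1:Add1,r2:9,r3:Mul1,r4:Add2
cycle 6: - // r0:18,r1:Add1,r2:9,r3:Mul1,r4:Add2
cycle 7: - // r0:18,r1:Add1,r2:9,r3:Mul1,r4:Add2
cycle 8: - // r0:18,r1:Add1,r2:9,r3:Mul1,r4:Add2
cycle 9: - // r0:18,r1:Add1,r2:9,r3:Mul1,r4:Add2
cycle 10: CDB Mul1=252 // r0:18,r1:Add1,r2:9,r3:252,r4:Add2
cycle 11: - // r0:18,r1:Add1,r2:9,r3:252,r4:Add2
cycle 12: - // r0:18,r1:Add1,r2:9,r3:252,r4:Add2
cycle 13: CDB Add1=270 // r0:18,r1:270,r2:9,r3:252,r4:Add2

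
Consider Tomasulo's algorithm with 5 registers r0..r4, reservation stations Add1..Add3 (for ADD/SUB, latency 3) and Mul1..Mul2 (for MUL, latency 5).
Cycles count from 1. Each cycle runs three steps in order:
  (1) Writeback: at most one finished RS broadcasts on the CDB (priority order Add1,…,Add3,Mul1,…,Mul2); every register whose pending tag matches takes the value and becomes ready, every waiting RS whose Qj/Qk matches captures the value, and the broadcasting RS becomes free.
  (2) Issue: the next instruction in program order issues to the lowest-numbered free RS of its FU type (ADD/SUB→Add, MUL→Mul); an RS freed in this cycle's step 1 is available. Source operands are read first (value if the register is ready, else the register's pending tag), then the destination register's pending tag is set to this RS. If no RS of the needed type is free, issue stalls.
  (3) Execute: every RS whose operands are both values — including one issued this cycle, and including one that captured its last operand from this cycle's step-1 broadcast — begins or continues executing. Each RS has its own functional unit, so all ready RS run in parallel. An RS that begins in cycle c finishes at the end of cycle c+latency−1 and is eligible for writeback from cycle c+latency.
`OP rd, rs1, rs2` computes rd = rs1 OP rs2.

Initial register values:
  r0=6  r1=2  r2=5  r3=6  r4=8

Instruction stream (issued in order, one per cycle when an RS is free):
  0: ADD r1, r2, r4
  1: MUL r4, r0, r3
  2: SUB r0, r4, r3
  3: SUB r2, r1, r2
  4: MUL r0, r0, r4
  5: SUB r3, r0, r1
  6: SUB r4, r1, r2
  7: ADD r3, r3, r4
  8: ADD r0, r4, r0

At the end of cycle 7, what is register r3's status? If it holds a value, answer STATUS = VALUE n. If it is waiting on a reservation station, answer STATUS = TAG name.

STATUS = TAG Add3

  c1: issue ADD r1<-Add1  regs: r0:6,r1:Add1,r2:5,r3:6,r4:8
  c2: issue MUL r4<-Mul1  regs: r0:6,r1:Add1,r2:5,r3:6,r4:Mul1
  c3: issue SUB r0<-Add2  regs: r0:Add2,r1:Add1,r2:5,r3:6,r4:Mul1
  c4: CDB Add1=13; issue SUB r2<-Add1  regs: r0:Add2,r1:13,r2:Add1,r3:6,r4:Mul1
  c5: issue MUL r0<-Mul2  regs: r0:Mul2,r1:13,r2:Add1,r3:6,r4:Mul1
  c6: issue SUB r3<-Add3  regs: r0:Mul2,r1:13,r2:Add1,r3:Add3,r4:Mul1
  c7: CDB Add1=8; issue SUB r4<-Add1  regs: r0:Mul2,r1:13,r2:8,r3:Add3,r4:Add1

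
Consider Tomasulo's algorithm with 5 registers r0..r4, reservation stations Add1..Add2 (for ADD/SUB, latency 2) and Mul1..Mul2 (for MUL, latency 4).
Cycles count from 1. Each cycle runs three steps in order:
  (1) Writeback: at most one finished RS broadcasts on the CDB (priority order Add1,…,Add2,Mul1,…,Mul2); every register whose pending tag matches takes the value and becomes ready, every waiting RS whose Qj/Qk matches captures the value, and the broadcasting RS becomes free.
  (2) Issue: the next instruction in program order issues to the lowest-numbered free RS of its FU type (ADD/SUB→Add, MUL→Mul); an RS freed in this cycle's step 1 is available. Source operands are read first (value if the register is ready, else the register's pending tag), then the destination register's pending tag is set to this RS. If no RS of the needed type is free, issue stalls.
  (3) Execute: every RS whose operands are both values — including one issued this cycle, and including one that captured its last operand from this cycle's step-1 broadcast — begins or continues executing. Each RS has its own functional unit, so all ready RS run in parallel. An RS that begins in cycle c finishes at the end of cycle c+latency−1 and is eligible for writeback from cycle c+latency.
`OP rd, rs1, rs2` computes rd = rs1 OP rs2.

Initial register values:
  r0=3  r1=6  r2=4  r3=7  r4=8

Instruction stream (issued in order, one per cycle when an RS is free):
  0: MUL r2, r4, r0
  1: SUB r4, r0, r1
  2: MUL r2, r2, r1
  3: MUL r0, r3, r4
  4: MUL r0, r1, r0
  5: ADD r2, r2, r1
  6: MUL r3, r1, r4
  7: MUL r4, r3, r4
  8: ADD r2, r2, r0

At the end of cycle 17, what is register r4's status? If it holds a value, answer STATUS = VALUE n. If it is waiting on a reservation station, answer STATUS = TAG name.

cycle 1: issue MUL r2<-Mul1 // r0:3,r1:6,r2:Mul1,r3:7,r4:8
cycle 2: issue SUB r4<-Add1 // r0:3,r1:6,r2:Mul1,r3:7,r4:Add1
cycle 3: issue MUL r2<-Mul2 // r0:3,r1:6,r2:Mul2,r3:7,r4:Add1
cycle 4: CDB Add1=-3; stall // r0:3,r1:6,r2:Mul2,r3:7,r4:-3
cycle 5: CDB Mul1=24; issue MUL r0<-Mul1 // r0:Mul1,r1:6,r2:Mul2,r3:7,r4:-3
cycle 6: stall // r0:Mul1,r1:6,r2:Mul2,r3:7,r4:-3
cycle 7: stall // r0:Mul1,r1:6,r2:Mul2,r3:7,r4:-3
cycle 8: stall // r0:Mul1,r1:6,r2:Mul2,r3:7,r4:-3
cycle 9: CDB Mul1=-21; issue MUL r0<-Mul1 // r0:Mul1,r1:6,r2:Mul2,r3:7,r4:-3
cycle 10: CDB Mul2=144; issue ADD r2<-Add1 // r0:Mul1,r1:6,r2:Add1,r3:7,r4:-3
cycle 11: issue MUL r3<-Mul2 // r0:Mul1,r1:6,r2:Add1,r3:Mul2,r4:-3
cycle 12: CDB Add1=150; stall // r0:Mul1,r1:6,r2:150,r3:Mul2,r4:-3
cycle 13: CDB Mul1=-126; issue MUL r4<-Mul1 // r0:-126,r1:6,r2:150,r3:Mul2,r4:Mul1
cycle 14: issue ADD r2<-Add1 // r0:-126,r1:6,r2:Add1,r3:Mul2,r4:Mul1
cycle 15: CDB Mul2=-18 // r0:-126,r1:6,r2:Add1,r3:-18,r4:Mul1
cycle 16: CDB Add1=24 // r0:-126,r1:6,r2:24,r3:-18,r4:Mul1
cycle 17: - // r0:-126,r1:6,r2:24,r3:-18,r4:Mul1

STATUS = TAG Mul1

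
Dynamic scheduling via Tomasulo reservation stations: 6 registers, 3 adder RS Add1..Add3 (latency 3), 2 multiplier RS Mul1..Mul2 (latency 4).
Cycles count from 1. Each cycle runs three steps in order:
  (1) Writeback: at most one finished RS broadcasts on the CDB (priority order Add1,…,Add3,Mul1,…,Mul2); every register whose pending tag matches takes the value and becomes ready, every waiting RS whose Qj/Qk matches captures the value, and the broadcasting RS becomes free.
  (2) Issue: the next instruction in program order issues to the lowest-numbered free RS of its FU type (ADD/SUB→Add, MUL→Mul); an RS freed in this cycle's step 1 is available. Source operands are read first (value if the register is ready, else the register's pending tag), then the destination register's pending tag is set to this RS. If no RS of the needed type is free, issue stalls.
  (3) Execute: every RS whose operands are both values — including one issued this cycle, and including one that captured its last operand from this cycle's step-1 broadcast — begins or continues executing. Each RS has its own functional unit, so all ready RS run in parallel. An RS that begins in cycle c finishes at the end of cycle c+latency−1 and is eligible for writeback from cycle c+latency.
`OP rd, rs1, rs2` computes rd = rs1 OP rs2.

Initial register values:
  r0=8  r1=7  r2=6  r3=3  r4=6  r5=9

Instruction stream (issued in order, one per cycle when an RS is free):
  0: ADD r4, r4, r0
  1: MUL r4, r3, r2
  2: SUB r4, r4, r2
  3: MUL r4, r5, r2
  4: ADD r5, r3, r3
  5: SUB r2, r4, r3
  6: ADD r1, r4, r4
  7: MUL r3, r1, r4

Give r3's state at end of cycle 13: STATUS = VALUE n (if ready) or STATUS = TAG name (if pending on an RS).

cycle 1: issue ADD r4<-Add1 // r0:8,r1:7,r2:6,r3:3,r4:Add1,r5:9
cycle 2: issue MUL r4<-Mul1 // r0:8,r1:7,r2:6,r3:3,r4:Mul1,r5:9
cycle 3: issue SUB r4<-Add2 // r0:8,r1:7,r2:6,r3:3,r4:Add2,r5:9
cycle 4: CDB Add1=14; issue MUL r4<-Mul2 // r0:8,r1:7,r2:6,r3:3,r4:Mul2,r5:9
cycle 5: issue ADD r5<-Add1 // r0:8,r1:7,r2:6,r3:3,r4:Mul2,r5:Add1
cycle 6: CDB Mul1=18; issue SUB r2<-Add3 // r0:8,r1:7,r2:Add3,r3:3,r4:Mul2,r5:Add1
cycle 7: stall // r0:8,r1:7,r2:Add3,r3:3,r4:Mul2,r5:Add1
cycle 8: CDB Add1=6; issue ADD r1<-Add1 // r0:8,r1:Add1,r2:Add3,r3:3,r4:Mul2,r5:6
cycle 9: CDB Add2=12; issue MUL r3<-Mul1 // r0:8,r1:Add1,r2:Add3,r3:Mul1,r4:Mul2,r5:6
cycle 10: CDB Mul2=54 // r0:8,r1:Add1,r2:Add3,r3:Mul1,r4:54,r5:6
cycle 11: - // r0:8,r1:Add1,r2:Add3,r3:Mul1,r4:54,r5:6
cycle 12: - // r0:8,r1:Add1,r2:Add3,r3:Mul1,r4:54,r5:6
cycle 13: CDB Add1=108 // r0:8,r1:108,r2:Add3,r3:Mul1,r4:54,r5:6

STATUS = TAG Mul1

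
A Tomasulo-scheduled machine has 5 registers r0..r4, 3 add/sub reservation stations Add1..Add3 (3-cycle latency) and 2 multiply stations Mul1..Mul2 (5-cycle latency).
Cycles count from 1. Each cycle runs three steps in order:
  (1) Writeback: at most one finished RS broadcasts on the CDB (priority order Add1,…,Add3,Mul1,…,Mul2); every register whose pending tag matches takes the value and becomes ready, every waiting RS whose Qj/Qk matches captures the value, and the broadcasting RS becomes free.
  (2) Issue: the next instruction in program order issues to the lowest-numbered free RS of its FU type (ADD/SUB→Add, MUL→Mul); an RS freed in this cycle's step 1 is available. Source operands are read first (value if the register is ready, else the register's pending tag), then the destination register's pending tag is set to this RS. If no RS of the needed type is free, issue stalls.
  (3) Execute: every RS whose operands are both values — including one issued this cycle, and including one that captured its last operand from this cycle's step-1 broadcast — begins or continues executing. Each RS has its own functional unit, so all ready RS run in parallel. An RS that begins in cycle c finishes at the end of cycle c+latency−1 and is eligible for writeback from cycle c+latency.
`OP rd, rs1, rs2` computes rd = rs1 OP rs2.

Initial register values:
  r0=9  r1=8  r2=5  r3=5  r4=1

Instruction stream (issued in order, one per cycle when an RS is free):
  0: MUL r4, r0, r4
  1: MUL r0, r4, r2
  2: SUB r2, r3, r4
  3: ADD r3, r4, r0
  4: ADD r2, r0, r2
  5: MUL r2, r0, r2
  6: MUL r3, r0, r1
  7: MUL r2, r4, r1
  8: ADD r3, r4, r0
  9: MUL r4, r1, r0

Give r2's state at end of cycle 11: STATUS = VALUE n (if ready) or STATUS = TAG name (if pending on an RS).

cycle 1: issue MUL r4<-Mul1 // r0:9,r1:8,r2:5,r3:5,r4:Mul1
cycle 2: issue MUL r0<-Mul2 // r0:Mul2,r1:8,r2:5,r3:5,r4:Mul1
cycle 3: issue SUB r2<-Add1 // r0:Mul2,r1:8,r2:Add1,r3:5,r4:Mul1
cycle 4: issue ADD r3<-Add2 // r0:Mul2,r1:8,r2:Add1,r3:Add2,r4:Mul1
cycle 5: issue ADD r2<-Add3 // r0:Mul2,r1:8,r2:Add3,r3:Add2,r4:Mul1
cycle 6: CDB Mul1=9; issue MUL r2<-Mul1 // r0:Mul2,r1:8,r2:Mul1,r3:Add2,r4:9
cycle 7: stall // r0:Mul2,r1:8,r2:Mul1,r3:Add2,r4:9
cycle 8: stall // r0:Mul2,r1:8,r2:Mul1,r3:Add2,r4:9
cycle 9: CDB Add1=-4; stall // r0:Mul2,r1:8,r2:Mul1,r3:Add2,r4:9
cycle 10: stall // r0:Mul2,r1:8,r2:Mul1,r3:Add2,r4:9
cycle 11: CDB Mul2=45; issue MUL r3<-Mul2 // r0:45,r1:8,r2:Mul1,r3:Mul2,r4:9

STATUS = TAG Mul1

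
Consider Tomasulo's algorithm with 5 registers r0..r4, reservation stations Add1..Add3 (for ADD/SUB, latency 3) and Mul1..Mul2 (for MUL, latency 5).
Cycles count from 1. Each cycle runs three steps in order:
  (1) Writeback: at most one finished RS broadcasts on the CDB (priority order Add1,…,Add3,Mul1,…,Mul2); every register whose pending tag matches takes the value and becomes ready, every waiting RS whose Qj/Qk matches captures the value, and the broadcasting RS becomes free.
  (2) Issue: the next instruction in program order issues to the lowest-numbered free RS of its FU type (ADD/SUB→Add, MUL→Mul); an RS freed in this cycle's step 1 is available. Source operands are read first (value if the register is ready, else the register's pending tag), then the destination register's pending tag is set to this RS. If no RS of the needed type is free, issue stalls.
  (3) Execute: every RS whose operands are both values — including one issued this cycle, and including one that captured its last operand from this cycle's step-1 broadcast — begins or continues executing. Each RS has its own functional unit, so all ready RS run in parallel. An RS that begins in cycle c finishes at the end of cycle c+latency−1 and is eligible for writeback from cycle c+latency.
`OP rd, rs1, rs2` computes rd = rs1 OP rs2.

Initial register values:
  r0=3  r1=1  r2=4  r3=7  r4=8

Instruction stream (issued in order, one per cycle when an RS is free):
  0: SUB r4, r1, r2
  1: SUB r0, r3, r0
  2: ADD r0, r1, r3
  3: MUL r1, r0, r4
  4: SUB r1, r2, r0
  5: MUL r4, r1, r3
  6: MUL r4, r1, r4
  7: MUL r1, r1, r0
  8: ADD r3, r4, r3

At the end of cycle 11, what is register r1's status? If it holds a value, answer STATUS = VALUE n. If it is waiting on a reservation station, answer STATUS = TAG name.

  c1: issue SUB r4<-Add1  regs: r0:3,r1:1,r2:4,r3:7,r4:Add1
  c2: issue SUB r0<-Add2  regs: r0:Add2,r1:1,r2:4,r3:7,r4:Add1
  c3: issue ADD r0<-Add3  regs: r0:Add3,r1:1,r2:4,r3:7,r4:Add1
  c4: CDB Add1=-3; issue MUL r1<-Mul1  regs: r0:Add3,r1:Mul1,r2:4,r3:7,r4:-3
  c5: CDB Add2=4; issue SUB r1<-Add1  regs: r0:Add3,r1:Add1,r2:4,r3:7,r4:-3
  c6: CDB Add3=8; issue MUL r4<-Mul2  regs: r0:8,r1:Add1,r2:4,r3:7,r4:Mul2
  c7: stall  regs: r0:8,r1:Add1,r2:4,r3:7,r4:Mul2
  c8: stall  regs: r0:8,r1:Add1,r2:4,r3:7,r4:Mul2
  c9: CDB Add1=-4; stall  regs: r0:8,r1:-4,r2:4,r3:7,r4:Mul2
  c10: stall  regs: r0:8,r1:-4,r2:4,r3:7,r4:Mul2
  c11: CDB Mul1=-24; issue MUL r4<-Mul1  regs: r0:8,r1:-4,r2:4,r3:7,r4:Mul1

STATUS = VALUE -4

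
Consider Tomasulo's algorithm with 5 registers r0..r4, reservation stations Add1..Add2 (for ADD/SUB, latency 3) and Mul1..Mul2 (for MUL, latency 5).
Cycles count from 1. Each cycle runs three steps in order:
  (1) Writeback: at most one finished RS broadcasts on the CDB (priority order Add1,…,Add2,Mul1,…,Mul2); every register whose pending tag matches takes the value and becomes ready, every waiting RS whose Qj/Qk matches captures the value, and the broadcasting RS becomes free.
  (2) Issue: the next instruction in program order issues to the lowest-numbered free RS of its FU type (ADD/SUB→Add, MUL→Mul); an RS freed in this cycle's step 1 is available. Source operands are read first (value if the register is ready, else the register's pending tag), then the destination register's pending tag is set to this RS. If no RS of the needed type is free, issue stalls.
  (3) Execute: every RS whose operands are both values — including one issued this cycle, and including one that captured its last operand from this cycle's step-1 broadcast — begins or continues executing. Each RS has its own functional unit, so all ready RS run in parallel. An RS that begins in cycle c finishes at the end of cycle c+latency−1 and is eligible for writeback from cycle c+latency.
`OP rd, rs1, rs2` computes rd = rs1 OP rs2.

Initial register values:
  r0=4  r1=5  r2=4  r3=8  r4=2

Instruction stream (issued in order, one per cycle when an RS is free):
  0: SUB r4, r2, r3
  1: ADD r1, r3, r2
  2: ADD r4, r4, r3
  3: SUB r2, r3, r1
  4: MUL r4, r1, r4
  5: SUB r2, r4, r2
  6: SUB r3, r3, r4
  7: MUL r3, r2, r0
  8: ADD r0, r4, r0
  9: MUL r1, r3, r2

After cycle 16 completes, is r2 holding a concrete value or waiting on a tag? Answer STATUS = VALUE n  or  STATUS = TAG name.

c1: issue SUB r4<-Add1 | r0:4,r1:5,r2:4,r3:8,r4:Add1
c2: issue ADD r1<-Add2 | r0:4,r1:Add2,r2:4,r3:8,r4:Add1
c3: stall | r0:4,r1:Add2,r2:4,r3:8,r4:Add1
c4: CDB Add1=-4; issue ADD r4<-Add1 | r0:4,r1:Add2,r2:4,r3:8,r4:Add1
c5: CDB Add2=12; issue SUB r2<-Add2 | r0:4,r1:12,r2:Add2,r3:8,r4:Add1
c6: issue MUL r4<-Mul1 | r0:4,r1:12,r2:Add2,r3:8,r4:Mul1
c7: CDB Add1=4; issue SUB r2<-Add1 | r0:4,r1:12,r2:Add1,r3:8,r4:Mul1
c8: CDB Add2=-4; issue SUB r3<-Add2 | r0:4,r1:12,r2:Add1,r3:Add2,r4:Mul1
c9: issue MUL r3<-Mul2 | r0:4,r1:12,r2:Add1,r3:Mul2,r4:Mul1
c10: stall | r0:4,r1:12,r2:Add1,r3:Mul2,r4:Mul1
c11: stall | r0:4,r1:12,r2:Add1,r3:Mul2,r4:Mul1
c12: CDB Mul1=48; stall | r0:4,r1:12,r2:Add1,r3:Mul2,r4:48
c13: stall | r0:4,r1:12,r2:Add1,r3:Mul2,r4:48
c14: stall | r0:4,r1:12,r2:Add1,r3:Mul2,r4:48
c15: CDB Add1=52; issue ADD r0<-Add1 | r0:Add1,r1:12,r2:52,r3:Mul2,r4:48
c16: CDB Add2=-40; issue MUL r1<-Mul1 | r0:Add1,r1:Mul1,r2:52,r3:Mul2,r4:48

STATUS = VALUE 52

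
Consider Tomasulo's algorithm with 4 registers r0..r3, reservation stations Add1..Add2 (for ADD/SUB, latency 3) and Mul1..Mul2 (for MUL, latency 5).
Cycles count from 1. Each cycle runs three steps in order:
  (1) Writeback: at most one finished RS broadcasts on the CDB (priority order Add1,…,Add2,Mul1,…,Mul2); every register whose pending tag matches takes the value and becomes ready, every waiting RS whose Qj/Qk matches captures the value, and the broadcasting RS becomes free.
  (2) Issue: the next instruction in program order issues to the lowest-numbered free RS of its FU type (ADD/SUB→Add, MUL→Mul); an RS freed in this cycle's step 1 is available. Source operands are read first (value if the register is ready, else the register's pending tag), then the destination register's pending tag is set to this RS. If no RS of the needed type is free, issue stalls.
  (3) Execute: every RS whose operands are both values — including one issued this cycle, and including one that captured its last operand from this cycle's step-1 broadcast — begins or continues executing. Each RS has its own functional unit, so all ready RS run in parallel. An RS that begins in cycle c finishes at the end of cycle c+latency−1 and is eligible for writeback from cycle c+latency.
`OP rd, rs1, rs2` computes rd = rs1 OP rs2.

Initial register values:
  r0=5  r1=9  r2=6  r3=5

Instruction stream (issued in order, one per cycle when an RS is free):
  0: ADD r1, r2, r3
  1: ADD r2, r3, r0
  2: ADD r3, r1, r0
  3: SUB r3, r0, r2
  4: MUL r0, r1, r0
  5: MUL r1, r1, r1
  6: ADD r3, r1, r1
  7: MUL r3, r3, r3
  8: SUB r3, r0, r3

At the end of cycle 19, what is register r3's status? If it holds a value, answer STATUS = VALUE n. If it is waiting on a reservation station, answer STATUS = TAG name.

cycle 1: issue ADD r1<-Add1 // r0:5,r1:Add1,r2:6,r3:5
cycle 2: issue ADD r2<-Add2 // r0:5,r1:Add1,r2:Add2,r3:5
cycle 3: stall // r0:5,r1:Add1,r2:Add2,r3:5
cycle 4: CDB Add1=11; issue ADD r3<-Add1 // r0:5,r1:11,r2:Add2,r3:Add1
cycle 5: CDB Add2=10; issue SUB r3<-Add2 // r0:5,r1:11,r2:10,r3:Add2
cycle 6: issue MUL r0<-Mul1 // r0:Mul1,r1:11,r2:10,r3:Add2
cycle 7: CDB Add1=16; issue MUL r1<-Mul2 // r0:Mul1,r1:Mul2,r2:10,r3:Add2
cycle 8: CDB Add2=-5; issue ADD r3<-Add1 // r0:Mul1,r1:Mul2,r2:10,r3:Add1
cycle 9: stall // r0:Mul1,r1:Mul2,r2:10,r3:Add1
cycle 10: stall // r0:Mul1,r1:Mul2,r2:10,r3:Add1
cycle 11: CDB Mul1=55; issue MUL r3<-Mul1 // r0:55,r1:Mul2,r2:10,r3:Mul1
cycle 12: CDB Mul2=121; issue SUB r3<-Add2 // r0:55,r1:121,r2:10,r3:Add2
cycle 13: - // r0:55,r1:121,r2:10,r3:Add2
cycle 14: - // r0:55,r1:121,r2:10,r3:Add2
cycle 15: CDB Add1=242 // r0:55,r1:121,r2:10,r3:Add2
cycle 16: - // r0:55,r1:121,r2:10,r3:Add2
cycle 17: - // r0:55,r1:121,r2:10,r3:Add2
cycle 18: - // r0:55,r1:121,r2:10,r3:Add2
cycle 19: - // r0:55,r1:121,r2:10,r3:Add2

STATUS = TAG Add2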